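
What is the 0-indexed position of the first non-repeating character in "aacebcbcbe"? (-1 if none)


Input: aacebcbcbe
Character frequencies:
  'a': 2
  'b': 3
  'c': 3
  'e': 2
Scanning left to right for freq == 1:
  Position 0 ('a'): freq=2, skip
  Position 1 ('a'): freq=2, skip
  Position 2 ('c'): freq=3, skip
  Position 3 ('e'): freq=2, skip
  Position 4 ('b'): freq=3, skip
  Position 5 ('c'): freq=3, skip
  Position 6 ('b'): freq=3, skip
  Position 7 ('c'): freq=3, skip
  Position 8 ('b'): freq=3, skip
  Position 9 ('e'): freq=2, skip
  No unique character found => answer = -1

-1


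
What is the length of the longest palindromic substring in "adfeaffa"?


Input: "adfeaffa"
Checking substrings for palindromes:
  [4:8] "affa" (len 4) => palindrome
  [5:7] "ff" (len 2) => palindrome
Longest palindromic substring: "affa" with length 4

4


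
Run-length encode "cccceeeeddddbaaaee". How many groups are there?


Input: cccceeeeddddbaaaee
Scanning for consecutive runs:
  Group 1: 'c' x 4 (positions 0-3)
  Group 2: 'e' x 4 (positions 4-7)
  Group 3: 'd' x 4 (positions 8-11)
  Group 4: 'b' x 1 (positions 12-12)
  Group 5: 'a' x 3 (positions 13-15)
  Group 6: 'e' x 2 (positions 16-17)
Total groups: 6

6


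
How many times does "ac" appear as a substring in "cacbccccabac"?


Searching for "ac" in "cacbccccabac"
Scanning each position:
  Position 0: "ca" => no
  Position 1: "ac" => MATCH
  Position 2: "cb" => no
  Position 3: "bc" => no
  Position 4: "cc" => no
  Position 5: "cc" => no
  Position 6: "cc" => no
  Position 7: "ca" => no
  Position 8: "ab" => no
  Position 9: "ba" => no
  Position 10: "ac" => MATCH
Total occurrences: 2

2


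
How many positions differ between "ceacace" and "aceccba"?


Comparing "ceacace" and "aceccba" position by position:
  Position 0: 'c' vs 'a' => DIFFER
  Position 1: 'e' vs 'c' => DIFFER
  Position 2: 'a' vs 'e' => DIFFER
  Position 3: 'c' vs 'c' => same
  Position 4: 'a' vs 'c' => DIFFER
  Position 5: 'c' vs 'b' => DIFFER
  Position 6: 'e' vs 'a' => DIFFER
Positions that differ: 6

6


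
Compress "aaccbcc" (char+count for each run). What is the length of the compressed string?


Input: aaccbcc
Runs:
  'a' x 2 => "a2"
  'c' x 2 => "c2"
  'b' x 1 => "b1"
  'c' x 2 => "c2"
Compressed: "a2c2b1c2"
Compressed length: 8

8


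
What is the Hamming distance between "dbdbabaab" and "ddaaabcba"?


Comparing "dbdbabaab" and "ddaaabcba" position by position:
  Position 0: 'd' vs 'd' => same
  Position 1: 'b' vs 'd' => differ
  Position 2: 'd' vs 'a' => differ
  Position 3: 'b' vs 'a' => differ
  Position 4: 'a' vs 'a' => same
  Position 5: 'b' vs 'b' => same
  Position 6: 'a' vs 'c' => differ
  Position 7: 'a' vs 'b' => differ
  Position 8: 'b' vs 'a' => differ
Total differences (Hamming distance): 6

6


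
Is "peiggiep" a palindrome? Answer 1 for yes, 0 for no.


Input: peiggiep
Reversed: peiggiep
  Compare pos 0 ('p') with pos 7 ('p'): match
  Compare pos 1 ('e') with pos 6 ('e'): match
  Compare pos 2 ('i') with pos 5 ('i'): match
  Compare pos 3 ('g') with pos 4 ('g'): match
Result: palindrome

1


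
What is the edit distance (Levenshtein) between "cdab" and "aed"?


Computing edit distance: "cdab" -> "aed"
DP table:
           a    e    d
      0    1    2    3
  c   1    1    2    3
  d   2    2    2    2
  a   3    2    3    3
  b   4    3    3    4
Edit distance = dp[4][3] = 4

4


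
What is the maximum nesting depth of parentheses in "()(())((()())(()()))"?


Input: "()(())((()())(()()))"
Tracking depth:
  Position 0 '(': depth becomes 1
  Position 1 ')': depth becomes 0
  Position 2 '(': depth becomes 1
  Position 3 '(': depth becomes 2
  Position 4 ')': depth becomes 1
  Position 5 ')': depth becomes 0
  Position 6 '(': depth becomes 1
  Position 7 '(': depth becomes 2
  Position 8 '(': depth becomes 3
  Position 9 ')': depth becomes 2
  Position 10 '(': depth becomes 3
  Position 11 ')': depth becomes 2
  Position 12 ')': depth becomes 1
  Position 13 '(': depth becomes 2
  Position 14 '(': depth becomes 3
  Position 15 ')': depth becomes 2
  Position 16 '(': depth becomes 3
  Position 17 ')': depth becomes 2
  Position 18 ')': depth becomes 1
  Position 19 ')': depth becomes 0
Maximum depth reached: 3

3


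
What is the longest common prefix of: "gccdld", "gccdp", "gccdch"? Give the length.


Words: gccdld, gccdp, gccdch
  Position 0: all 'g' => match
  Position 1: all 'c' => match
  Position 2: all 'c' => match
  Position 3: all 'd' => match
  Position 4: ('l', 'p', 'c') => mismatch, stop
LCP = "gccd" (length 4)

4


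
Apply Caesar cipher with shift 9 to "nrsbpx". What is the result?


Caesar cipher: shift "nrsbpx" by 9
  'n' (pos 13) + 9 = pos 22 = 'w'
  'r' (pos 17) + 9 = pos 0 = 'a'
  's' (pos 18) + 9 = pos 1 = 'b'
  'b' (pos 1) + 9 = pos 10 = 'k'
  'p' (pos 15) + 9 = pos 24 = 'y'
  'x' (pos 23) + 9 = pos 6 = 'g'
Result: wabkyg

wabkyg


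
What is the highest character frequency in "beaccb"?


Input: beaccb
Character counts:
  'a': 1
  'b': 2
  'c': 2
  'e': 1
Maximum frequency: 2

2


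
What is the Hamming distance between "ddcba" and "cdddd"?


Comparing "ddcba" and "cdddd" position by position:
  Position 0: 'd' vs 'c' => differ
  Position 1: 'd' vs 'd' => same
  Position 2: 'c' vs 'd' => differ
  Position 3: 'b' vs 'd' => differ
  Position 4: 'a' vs 'd' => differ
Total differences (Hamming distance): 4

4


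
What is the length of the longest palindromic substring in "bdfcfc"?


Input: "bdfcfc"
Checking substrings for palindromes:
  [2:5] "fcf" (len 3) => palindrome
  [3:6] "cfc" (len 3) => palindrome
Longest palindromic substring: "fcf" with length 3

3


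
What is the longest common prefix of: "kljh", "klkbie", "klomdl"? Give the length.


Words: kljh, klkbie, klomdl
  Position 0: all 'k' => match
  Position 1: all 'l' => match
  Position 2: ('j', 'k', 'o') => mismatch, stop
LCP = "kl" (length 2)

2


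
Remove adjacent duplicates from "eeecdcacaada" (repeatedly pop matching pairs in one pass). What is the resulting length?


Input: eeecdcacaada
Stack-based adjacent duplicate removal:
  Read 'e': push. Stack: e
  Read 'e': matches stack top 'e' => pop. Stack: (empty)
  Read 'e': push. Stack: e
  Read 'c': push. Stack: ec
  Read 'd': push. Stack: ecd
  Read 'c': push. Stack: ecdc
  Read 'a': push. Stack: ecdca
  Read 'c': push. Stack: ecdcac
  Read 'a': push. Stack: ecdcaca
  Read 'a': matches stack top 'a' => pop. Stack: ecdcac
  Read 'd': push. Stack: ecdcacd
  Read 'a': push. Stack: ecdcacda
Final stack: "ecdcacda" (length 8)

8


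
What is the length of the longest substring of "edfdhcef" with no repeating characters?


Input: "edfdhcef"
Sliding window (track last position of each char):
  Position 0 ('e'): window [0,0] length 1 -- new best
  Position 1 ('d'): window [0,1] length 2 -- new best
  Position 2 ('f'): window [0,2] length 3 -- new best
  Position 3 ('d'): repeat (last at 1), move window start to 2
  Position 3 ('d'): window [2,3] length 2
  Position 4 ('h'): window [2,4] length 3
  Position 5 ('c'): window [2,5] length 4 -- new best
  Position 6 ('e'): window [2,6] length 5 -- new best
  Position 7 ('f'): repeat (last at 2), move window start to 3
  Position 7 ('f'): window [3,7] length 5
Longest substring with no repeats: "fdhce" with length 5

5


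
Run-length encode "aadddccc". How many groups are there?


Input: aadddccc
Scanning for consecutive runs:
  Group 1: 'a' x 2 (positions 0-1)
  Group 2: 'd' x 3 (positions 2-4)
  Group 3: 'c' x 3 (positions 5-7)
Total groups: 3

3


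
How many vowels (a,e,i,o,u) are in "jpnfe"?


Input: jpnfe
Checking each character:
  'j' at position 0: consonant
  'p' at position 1: consonant
  'n' at position 2: consonant
  'f' at position 3: consonant
  'e' at position 4: vowel (running total: 1)
Total vowels: 1

1


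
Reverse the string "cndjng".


Input: cndjng
Reading characters right to left:
  Position 5: 'g'
  Position 4: 'n'
  Position 3: 'j'
  Position 2: 'd'
  Position 1: 'n'
  Position 0: 'c'
Reversed: gnjdnc

gnjdnc


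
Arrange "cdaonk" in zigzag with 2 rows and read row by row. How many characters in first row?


Zigzag "cdaonk" into 2 rows:
Placing characters:
  'c' => row 0
  'd' => row 1
  'a' => row 0
  'o' => row 1
  'n' => row 0
  'k' => row 1
Rows:
  Row 0: "can"
  Row 1: "dok"
First row length: 3

3


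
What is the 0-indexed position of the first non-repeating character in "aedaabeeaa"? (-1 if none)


Input: aedaabeeaa
Character frequencies:
  'a': 5
  'b': 1
  'd': 1
  'e': 3
Scanning left to right for freq == 1:
  Position 0 ('a'): freq=5, skip
  Position 1 ('e'): freq=3, skip
  Position 2 ('d'): unique! => answer = 2

2


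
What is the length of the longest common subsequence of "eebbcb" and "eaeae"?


LCS of "eebbcb" and "eaeae"
DP table:
           e    a    e    a    e
      0    0    0    0    0    0
  e   0    1    1    1    1    1
  e   0    1    1    2    2    2
  b   0    1    1    2    2    2
  b   0    1    1    2    2    2
  c   0    1    1    2    2    2
  b   0    1    1    2    2    2
LCS length = dp[6][5] = 2

2


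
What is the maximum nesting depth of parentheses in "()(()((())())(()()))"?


Input: "()(()((())())(()()))"
Tracking depth:
  Position 0 '(': depth becomes 1
  Position 1 ')': depth becomes 0
  Position 2 '(': depth becomes 1
  Position 3 '(': depth becomes 2
  Position 4 ')': depth becomes 1
  Position 5 '(': depth becomes 2
  Position 6 '(': depth becomes 3
  Position 7 '(': depth becomes 4
  Position 8 ')': depth becomes 3
  Position 9 ')': depth becomes 2
  Position 10 '(': depth becomes 3
  Position 11 ')': depth becomes 2
  Position 12 ')': depth becomes 1
  Position 13 '(': depth becomes 2
  Position 14 '(': depth becomes 3
  Position 15 ')': depth becomes 2
  Position 16 '(': depth becomes 3
  Position 17 ')': depth becomes 2
  Position 18 ')': depth becomes 1
  Position 19 ')': depth becomes 0
Maximum depth reached: 4

4


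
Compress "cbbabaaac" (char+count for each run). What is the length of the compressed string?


Input: cbbabaaac
Runs:
  'c' x 1 => "c1"
  'b' x 2 => "b2"
  'a' x 1 => "a1"
  'b' x 1 => "b1"
  'a' x 3 => "a3"
  'c' x 1 => "c1"
Compressed: "c1b2a1b1a3c1"
Compressed length: 12

12


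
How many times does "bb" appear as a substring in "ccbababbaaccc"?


Searching for "bb" in "ccbababbaaccc"
Scanning each position:
  Position 0: "cc" => no
  Position 1: "cb" => no
  Position 2: "ba" => no
  Position 3: "ab" => no
  Position 4: "ba" => no
  Position 5: "ab" => no
  Position 6: "bb" => MATCH
  Position 7: "ba" => no
  Position 8: "aa" => no
  Position 9: "ac" => no
  Position 10: "cc" => no
  Position 11: "cc" => no
Total occurrences: 1

1


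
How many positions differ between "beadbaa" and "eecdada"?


Comparing "beadbaa" and "eecdada" position by position:
  Position 0: 'b' vs 'e' => DIFFER
  Position 1: 'e' vs 'e' => same
  Position 2: 'a' vs 'c' => DIFFER
  Position 3: 'd' vs 'd' => same
  Position 4: 'b' vs 'a' => DIFFER
  Position 5: 'a' vs 'd' => DIFFER
  Position 6: 'a' vs 'a' => same
Positions that differ: 4

4


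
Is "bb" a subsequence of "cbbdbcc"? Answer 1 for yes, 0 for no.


Check if "bb" is a subsequence of "cbbdbcc"
Greedy scan:
  Position 0 ('c'): no match needed
  Position 1 ('b'): matches sub[0] = 'b'
  Position 2 ('b'): matches sub[1] = 'b'
  Position 3 ('d'): no match needed
  Position 4 ('b'): no match needed
  Position 5 ('c'): no match needed
  Position 6 ('c'): no match needed
All 2 characters matched => is a subsequence

1


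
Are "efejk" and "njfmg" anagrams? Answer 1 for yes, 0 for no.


Strings: "efejk", "njfmg"
Sorted first:  eefjk
Sorted second: fgjmn
Differ at position 0: 'e' vs 'f' => not anagrams

0


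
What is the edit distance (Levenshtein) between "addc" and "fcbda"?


Computing edit distance: "addc" -> "fcbda"
DP table:
           f    c    b    d    a
      0    1    2    3    4    5
  a   1    1    2    3    4    4
  d   2    2    2    3    3    4
  d   3    3    3    3    3    4
  c   4    4    3    4    4    4
Edit distance = dp[4][5] = 4

4


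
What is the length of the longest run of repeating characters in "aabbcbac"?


Input: "aabbcbac"
Scanning for longest run:
  Position 1 ('a'): continues run of 'a', length=2
  Position 2 ('b'): new char, reset run to 1
  Position 3 ('b'): continues run of 'b', length=2
  Position 4 ('c'): new char, reset run to 1
  Position 5 ('b'): new char, reset run to 1
  Position 6 ('a'): new char, reset run to 1
  Position 7 ('c'): new char, reset run to 1
Longest run: 'a' with length 2

2


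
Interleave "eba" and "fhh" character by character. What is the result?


Interleaving "eba" and "fhh":
  Position 0: 'e' from first, 'f' from second => "ef"
  Position 1: 'b' from first, 'h' from second => "bh"
  Position 2: 'a' from first, 'h' from second => "ah"
Result: efbhah

efbhah


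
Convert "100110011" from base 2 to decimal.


Input: "100110011" in base 2
Positional expansion:
  Digit '1' (value 1) x 2^8 = 256
  Digit '0' (value 0) x 2^7 = 0
  Digit '0' (value 0) x 2^6 = 0
  Digit '1' (value 1) x 2^5 = 32
  Digit '1' (value 1) x 2^4 = 16
  Digit '0' (value 0) x 2^3 = 0
  Digit '0' (value 0) x 2^2 = 0
  Digit '1' (value 1) x 2^1 = 2
  Digit '1' (value 1) x 2^0 = 1
Sum = 307

307


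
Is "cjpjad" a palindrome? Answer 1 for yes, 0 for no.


Input: cjpjad
Reversed: dajpjc
  Compare pos 0 ('c') with pos 5 ('d'): MISMATCH
  Compare pos 1 ('j') with pos 4 ('a'): MISMATCH
  Compare pos 2 ('p') with pos 3 ('j'): MISMATCH
Result: not a palindrome

0


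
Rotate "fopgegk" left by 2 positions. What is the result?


Input: "fopgegk", rotate left by 2
First 2 characters: "fo"
Remaining characters: "pgegk"
Concatenate remaining + first: "pgegk" + "fo" = "pgegkfo"

pgegkfo


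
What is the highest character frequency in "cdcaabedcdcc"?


Input: cdcaabedcdcc
Character counts:
  'a': 2
  'b': 1
  'c': 5
  'd': 3
  'e': 1
Maximum frequency: 5

5


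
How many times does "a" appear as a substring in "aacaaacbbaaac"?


Searching for "a" in "aacaaacbbaaac"
Scanning each position:
  Position 0: "a" => MATCH
  Position 1: "a" => MATCH
  Position 2: "c" => no
  Position 3: "a" => MATCH
  Position 4: "a" => MATCH
  Position 5: "a" => MATCH
  Position 6: "c" => no
  Position 7: "b" => no
  Position 8: "b" => no
  Position 9: "a" => MATCH
  Position 10: "a" => MATCH
  Position 11: "a" => MATCH
  Position 12: "c" => no
Total occurrences: 8

8


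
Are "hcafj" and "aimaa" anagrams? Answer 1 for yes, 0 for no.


Strings: "hcafj", "aimaa"
Sorted first:  acfhj
Sorted second: aaaim
Differ at position 1: 'c' vs 'a' => not anagrams

0


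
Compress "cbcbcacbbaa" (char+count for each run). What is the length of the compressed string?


Input: cbcbcacbbaa
Runs:
  'c' x 1 => "c1"
  'b' x 1 => "b1"
  'c' x 1 => "c1"
  'b' x 1 => "b1"
  'c' x 1 => "c1"
  'a' x 1 => "a1"
  'c' x 1 => "c1"
  'b' x 2 => "b2"
  'a' x 2 => "a2"
Compressed: "c1b1c1b1c1a1c1b2a2"
Compressed length: 18

18


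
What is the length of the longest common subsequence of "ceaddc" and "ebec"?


LCS of "ceaddc" and "ebec"
DP table:
           e    b    e    c
      0    0    0    0    0
  c   0    0    0    0    1
  e   0    1    1    1    1
  a   0    1    1    1    1
  d   0    1    1    1    1
  d   0    1    1    1    1
  c   0    1    1    1    2
LCS length = dp[6][4] = 2

2


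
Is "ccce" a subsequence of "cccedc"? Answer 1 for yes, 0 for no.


Check if "ccce" is a subsequence of "cccedc"
Greedy scan:
  Position 0 ('c'): matches sub[0] = 'c'
  Position 1 ('c'): matches sub[1] = 'c'
  Position 2 ('c'): matches sub[2] = 'c'
  Position 3 ('e'): matches sub[3] = 'e'
  Position 4 ('d'): no match needed
  Position 5 ('c'): no match needed
All 4 characters matched => is a subsequence

1


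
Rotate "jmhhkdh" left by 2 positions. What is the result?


Input: "jmhhkdh", rotate left by 2
First 2 characters: "jm"
Remaining characters: "hhkdh"
Concatenate remaining + first: "hhkdh" + "jm" = "hhkdhjm"

hhkdhjm


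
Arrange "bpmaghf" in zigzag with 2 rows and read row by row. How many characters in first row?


Zigzag "bpmaghf" into 2 rows:
Placing characters:
  'b' => row 0
  'p' => row 1
  'm' => row 0
  'a' => row 1
  'g' => row 0
  'h' => row 1
  'f' => row 0
Rows:
  Row 0: "bmgf"
  Row 1: "pah"
First row length: 4

4


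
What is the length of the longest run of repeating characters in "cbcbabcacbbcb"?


Input: "cbcbabcacbbcb"
Scanning for longest run:
  Position 1 ('b'): new char, reset run to 1
  Position 2 ('c'): new char, reset run to 1
  Position 3 ('b'): new char, reset run to 1
  Position 4 ('a'): new char, reset run to 1
  Position 5 ('b'): new char, reset run to 1
  Position 6 ('c'): new char, reset run to 1
  Position 7 ('a'): new char, reset run to 1
  Position 8 ('c'): new char, reset run to 1
  Position 9 ('b'): new char, reset run to 1
  Position 10 ('b'): continues run of 'b', length=2
  Position 11 ('c'): new char, reset run to 1
  Position 12 ('b'): new char, reset run to 1
Longest run: 'b' with length 2

2


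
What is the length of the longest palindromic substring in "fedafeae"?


Input: "fedafeae"
Checking substrings for palindromes:
  [5:8] "eae" (len 3) => palindrome
Longest palindromic substring: "eae" with length 3

3


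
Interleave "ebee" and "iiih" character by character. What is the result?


Interleaving "ebee" and "iiih":
  Position 0: 'e' from first, 'i' from second => "ei"
  Position 1: 'b' from first, 'i' from second => "bi"
  Position 2: 'e' from first, 'i' from second => "ei"
  Position 3: 'e' from first, 'h' from second => "eh"
Result: eibieieh

eibieieh


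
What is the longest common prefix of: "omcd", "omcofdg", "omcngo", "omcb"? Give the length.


Words: omcd, omcofdg, omcngo, omcb
  Position 0: all 'o' => match
  Position 1: all 'm' => match
  Position 2: all 'c' => match
  Position 3: ('d', 'o', 'n', 'b') => mismatch, stop
LCP = "omc" (length 3)

3


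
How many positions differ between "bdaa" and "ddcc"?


Comparing "bdaa" and "ddcc" position by position:
  Position 0: 'b' vs 'd' => DIFFER
  Position 1: 'd' vs 'd' => same
  Position 2: 'a' vs 'c' => DIFFER
  Position 3: 'a' vs 'c' => DIFFER
Positions that differ: 3

3


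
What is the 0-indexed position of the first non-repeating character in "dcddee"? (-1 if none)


Input: dcddee
Character frequencies:
  'c': 1
  'd': 3
  'e': 2
Scanning left to right for freq == 1:
  Position 0 ('d'): freq=3, skip
  Position 1 ('c'): unique! => answer = 1

1


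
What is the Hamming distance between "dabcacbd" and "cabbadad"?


Comparing "dabcacbd" and "cabbadad" position by position:
  Position 0: 'd' vs 'c' => differ
  Position 1: 'a' vs 'a' => same
  Position 2: 'b' vs 'b' => same
  Position 3: 'c' vs 'b' => differ
  Position 4: 'a' vs 'a' => same
  Position 5: 'c' vs 'd' => differ
  Position 6: 'b' vs 'a' => differ
  Position 7: 'd' vs 'd' => same
Total differences (Hamming distance): 4

4


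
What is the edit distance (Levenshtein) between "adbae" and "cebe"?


Computing edit distance: "adbae" -> "cebe"
DP table:
           c    e    b    e
      0    1    2    3    4
  a   1    1    2    3    4
  d   2    2    2    3    4
  b   3    3    3    2    3
  a   4    4    4    3    3
  e   5    5    4    4    3
Edit distance = dp[5][4] = 3

3


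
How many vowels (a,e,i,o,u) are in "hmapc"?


Input: hmapc
Checking each character:
  'h' at position 0: consonant
  'm' at position 1: consonant
  'a' at position 2: vowel (running total: 1)
  'p' at position 3: consonant
  'c' at position 4: consonant
Total vowels: 1

1


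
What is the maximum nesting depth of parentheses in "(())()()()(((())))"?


Input: "(())()()()(((())))"
Tracking depth:
  Position 0 '(': depth becomes 1
  Position 1 '(': depth becomes 2
  Position 2 ')': depth becomes 1
  Position 3 ')': depth becomes 0
  Position 4 '(': depth becomes 1
  Position 5 ')': depth becomes 0
  Position 6 '(': depth becomes 1
  Position 7 ')': depth becomes 0
  Position 8 '(': depth becomes 1
  Position 9 ')': depth becomes 0
  Position 10 '(': depth becomes 1
  Position 11 '(': depth becomes 2
  Position 12 '(': depth becomes 3
  Position 13 '(': depth becomes 4
  Position 14 ')': depth becomes 3
  Position 15 ')': depth becomes 2
  Position 16 ')': depth becomes 1
  Position 17 ')': depth becomes 0
Maximum depth reached: 4

4


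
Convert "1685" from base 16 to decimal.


Input: "1685" in base 16
Positional expansion:
  Digit '1' (value 1) x 16^3 = 4096
  Digit '6' (value 6) x 16^2 = 1536
  Digit '8' (value 8) x 16^1 = 128
  Digit '5' (value 5) x 16^0 = 5
Sum = 5765

5765


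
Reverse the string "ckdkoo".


Input: ckdkoo
Reading characters right to left:
  Position 5: 'o'
  Position 4: 'o'
  Position 3: 'k'
  Position 2: 'd'
  Position 1: 'k'
  Position 0: 'c'
Reversed: ookdkc

ookdkc


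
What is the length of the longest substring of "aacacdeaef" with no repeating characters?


Input: "aacacdeaef"
Sliding window (track last position of each char):
  Position 0 ('a'): window [0,0] length 1 -- new best
  Position 1 ('a'): repeat (last at 0), move window start to 1
  Position 1 ('a'): window [1,1] length 1
  Position 2 ('c'): window [1,2] length 2 -- new best
  Position 3 ('a'): repeat (last at 1), move window start to 2
  Position 3 ('a'): window [2,3] length 2
  Position 4 ('c'): repeat (last at 2), move window start to 3
  Position 4 ('c'): window [3,4] length 2
  Position 5 ('d'): window [3,5] length 3 -- new best
  Position 6 ('e'): window [3,6] length 4 -- new best
  Position 7 ('a'): repeat (last at 3), move window start to 4
  Position 7 ('a'): window [4,7] length 4
  Position 8 ('e'): repeat (last at 6), move window start to 7
  Position 8 ('e'): window [7,8] length 2
  Position 9 ('f'): window [7,9] length 3
Longest substring with no repeats: "acde" with length 4

4


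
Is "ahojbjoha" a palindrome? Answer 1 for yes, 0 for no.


Input: ahojbjoha
Reversed: ahojbjoha
  Compare pos 0 ('a') with pos 8 ('a'): match
  Compare pos 1 ('h') with pos 7 ('h'): match
  Compare pos 2 ('o') with pos 6 ('o'): match
  Compare pos 3 ('j') with pos 5 ('j'): match
Result: palindrome

1


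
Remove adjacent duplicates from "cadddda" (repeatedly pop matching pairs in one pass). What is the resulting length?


Input: cadddda
Stack-based adjacent duplicate removal:
  Read 'c': push. Stack: c
  Read 'a': push. Stack: ca
  Read 'd': push. Stack: cad
  Read 'd': matches stack top 'd' => pop. Stack: ca
  Read 'd': push. Stack: cad
  Read 'd': matches stack top 'd' => pop. Stack: ca
  Read 'a': matches stack top 'a' => pop. Stack: c
Final stack: "c" (length 1)

1


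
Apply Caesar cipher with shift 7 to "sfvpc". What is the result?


Caesar cipher: shift "sfvpc" by 7
  's' (pos 18) + 7 = pos 25 = 'z'
  'f' (pos 5) + 7 = pos 12 = 'm'
  'v' (pos 21) + 7 = pos 2 = 'c'
  'p' (pos 15) + 7 = pos 22 = 'w'
  'c' (pos 2) + 7 = pos 9 = 'j'
Result: zmcwj

zmcwj


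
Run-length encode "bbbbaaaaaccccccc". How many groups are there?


Input: bbbbaaaaaccccccc
Scanning for consecutive runs:
  Group 1: 'b' x 4 (positions 0-3)
  Group 2: 'a' x 5 (positions 4-8)
  Group 3: 'c' x 7 (positions 9-15)
Total groups: 3

3


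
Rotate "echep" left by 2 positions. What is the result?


Input: "echep", rotate left by 2
First 2 characters: "ec"
Remaining characters: "hep"
Concatenate remaining + first: "hep" + "ec" = "hepec"

hepec


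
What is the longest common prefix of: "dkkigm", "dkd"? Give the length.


Words: dkkigm, dkd
  Position 0: all 'd' => match
  Position 1: all 'k' => match
  Position 2: ('k', 'd') => mismatch, stop
LCP = "dk" (length 2)

2


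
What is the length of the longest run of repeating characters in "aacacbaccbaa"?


Input: "aacacbaccbaa"
Scanning for longest run:
  Position 1 ('a'): continues run of 'a', length=2
  Position 2 ('c'): new char, reset run to 1
  Position 3 ('a'): new char, reset run to 1
  Position 4 ('c'): new char, reset run to 1
  Position 5 ('b'): new char, reset run to 1
  Position 6 ('a'): new char, reset run to 1
  Position 7 ('c'): new char, reset run to 1
  Position 8 ('c'): continues run of 'c', length=2
  Position 9 ('b'): new char, reset run to 1
  Position 10 ('a'): new char, reset run to 1
  Position 11 ('a'): continues run of 'a', length=2
Longest run: 'a' with length 2

2


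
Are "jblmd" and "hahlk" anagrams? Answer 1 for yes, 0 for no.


Strings: "jblmd", "hahlk"
Sorted first:  bdjlm
Sorted second: ahhkl
Differ at position 0: 'b' vs 'a' => not anagrams

0


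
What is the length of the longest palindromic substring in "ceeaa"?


Input: "ceeaa"
Checking substrings for palindromes:
  [1:3] "ee" (len 2) => palindrome
  [3:5] "aa" (len 2) => palindrome
Longest palindromic substring: "ee" with length 2

2


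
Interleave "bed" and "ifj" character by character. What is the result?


Interleaving "bed" and "ifj":
  Position 0: 'b' from first, 'i' from second => "bi"
  Position 1: 'e' from first, 'f' from second => "ef"
  Position 2: 'd' from first, 'j' from second => "dj"
Result: biefdj

biefdj


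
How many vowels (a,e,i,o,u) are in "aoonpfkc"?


Input: aoonpfkc
Checking each character:
  'a' at position 0: vowel (running total: 1)
  'o' at position 1: vowel (running total: 2)
  'o' at position 2: vowel (running total: 3)
  'n' at position 3: consonant
  'p' at position 4: consonant
  'f' at position 5: consonant
  'k' at position 6: consonant
  'c' at position 7: consonant
Total vowels: 3

3


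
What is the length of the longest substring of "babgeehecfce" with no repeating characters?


Input: "babgeehecfce"
Sliding window (track last position of each char):
  Position 0 ('b'): window [0,0] length 1 -- new best
  Position 1 ('a'): window [0,1] length 2 -- new best
  Position 2 ('b'): repeat (last at 0), move window start to 1
  Position 2 ('b'): window [1,2] length 2
  Position 3 ('g'): window [1,3] length 3 -- new best
  Position 4 ('e'): window [1,4] length 4 -- new best
  Position 5 ('e'): repeat (last at 4), move window start to 5
  Position 5 ('e'): window [5,5] length 1
  Position 6 ('h'): window [5,6] length 2
  Position 7 ('e'): repeat (last at 5), move window start to 6
  Position 7 ('e'): window [6,7] length 2
  Position 8 ('c'): window [6,8] length 3
  Position 9 ('f'): window [6,9] length 4
  Position 10 ('c'): repeat (last at 8), move window start to 9
  Position 10 ('c'): window [9,10] length 2
  Position 11 ('e'): window [9,11] length 3
Longest substring with no repeats: "abge" with length 4

4


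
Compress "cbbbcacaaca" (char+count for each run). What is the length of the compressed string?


Input: cbbbcacaaca
Runs:
  'c' x 1 => "c1"
  'b' x 3 => "b3"
  'c' x 1 => "c1"
  'a' x 1 => "a1"
  'c' x 1 => "c1"
  'a' x 2 => "a2"
  'c' x 1 => "c1"
  'a' x 1 => "a1"
Compressed: "c1b3c1a1c1a2c1a1"
Compressed length: 16

16


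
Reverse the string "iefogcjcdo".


Input: iefogcjcdo
Reading characters right to left:
  Position 9: 'o'
  Position 8: 'd'
  Position 7: 'c'
  Position 6: 'j'
  Position 5: 'c'
  Position 4: 'g'
  Position 3: 'o'
  Position 2: 'f'
  Position 1: 'e'
  Position 0: 'i'
Reversed: odcjcgofei

odcjcgofei


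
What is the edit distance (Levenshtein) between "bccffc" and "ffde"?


Computing edit distance: "bccffc" -> "ffde"
DP table:
           f    f    d    e
      0    1    2    3    4
  b   1    1    2    3    4
  c   2    2    2    3    4
  c   3    3    3    3    4
  f   4    3    3    4    4
  f   5    4    3    4    5
  c   6    5    4    4    5
Edit distance = dp[6][4] = 5

5


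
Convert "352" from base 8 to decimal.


Input: "352" in base 8
Positional expansion:
  Digit '3' (value 3) x 8^2 = 192
  Digit '5' (value 5) x 8^1 = 40
  Digit '2' (value 2) x 8^0 = 2
Sum = 234

234


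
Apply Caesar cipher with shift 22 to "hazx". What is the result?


Caesar cipher: shift "hazx" by 22
  'h' (pos 7) + 22 = pos 3 = 'd'
  'a' (pos 0) + 22 = pos 22 = 'w'
  'z' (pos 25) + 22 = pos 21 = 'v'
  'x' (pos 23) + 22 = pos 19 = 't'
Result: dwvt

dwvt


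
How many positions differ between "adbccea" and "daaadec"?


Comparing "adbccea" and "daaadec" position by position:
  Position 0: 'a' vs 'd' => DIFFER
  Position 1: 'd' vs 'a' => DIFFER
  Position 2: 'b' vs 'a' => DIFFER
  Position 3: 'c' vs 'a' => DIFFER
  Position 4: 'c' vs 'd' => DIFFER
  Position 5: 'e' vs 'e' => same
  Position 6: 'a' vs 'c' => DIFFER
Positions that differ: 6

6


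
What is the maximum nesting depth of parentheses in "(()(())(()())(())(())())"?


Input: "(()(())(()())(())(())())"
Tracking depth:
  Position 0 '(': depth becomes 1
  Position 1 '(': depth becomes 2
  Position 2 ')': depth becomes 1
  Position 3 '(': depth becomes 2
  Position 4 '(': depth becomes 3
  Position 5 ')': depth becomes 2
  Position 6 ')': depth becomes 1
  Position 7 '(': depth becomes 2
  Position 8 '(': depth becomes 3
  Position 9 ')': depth becomes 2
  Position 10 '(': depth becomes 3
  Position 11 ')': depth becomes 2
  Position 12 ')': depth becomes 1
  Position 13 '(': depth becomes 2
  Position 14 '(': depth becomes 3
  Position 15 ')': depth becomes 2
  Position 16 ')': depth becomes 1
  Position 17 '(': depth becomes 2
  Position 18 '(': depth becomes 3
  Position 19 ')': depth becomes 2
  Position 20 ')': depth becomes 1
  Position 21 '(': depth becomes 2
  Position 22 ')': depth becomes 1
  Position 23 ')': depth becomes 0
Maximum depth reached: 3

3


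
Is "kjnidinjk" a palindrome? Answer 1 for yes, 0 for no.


Input: kjnidinjk
Reversed: kjnidinjk
  Compare pos 0 ('k') with pos 8 ('k'): match
  Compare pos 1 ('j') with pos 7 ('j'): match
  Compare pos 2 ('n') with pos 6 ('n'): match
  Compare pos 3 ('i') with pos 5 ('i'): match
Result: palindrome

1


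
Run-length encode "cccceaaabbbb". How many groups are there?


Input: cccceaaabbbb
Scanning for consecutive runs:
  Group 1: 'c' x 4 (positions 0-3)
  Group 2: 'e' x 1 (positions 4-4)
  Group 3: 'a' x 3 (positions 5-7)
  Group 4: 'b' x 4 (positions 8-11)
Total groups: 4

4


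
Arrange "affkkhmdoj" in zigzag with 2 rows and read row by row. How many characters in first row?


Zigzag "affkkhmdoj" into 2 rows:
Placing characters:
  'a' => row 0
  'f' => row 1
  'f' => row 0
  'k' => row 1
  'k' => row 0
  'h' => row 1
  'm' => row 0
  'd' => row 1
  'o' => row 0
  'j' => row 1
Rows:
  Row 0: "afkmo"
  Row 1: "fkhdj"
First row length: 5

5


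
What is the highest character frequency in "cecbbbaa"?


Input: cecbbbaa
Character counts:
  'a': 2
  'b': 3
  'c': 2
  'e': 1
Maximum frequency: 3

3


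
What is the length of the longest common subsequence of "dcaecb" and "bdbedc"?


LCS of "dcaecb" and "bdbedc"
DP table:
           b    d    b    e    d    c
      0    0    0    0    0    0    0
  d   0    0    1    1    1    1    1
  c   0    0    1    1    1    1    2
  a   0    0    1    1    1    1    2
  e   0    0    1    1    2    2    2
  c   0    0    1    1    2    2    3
  b   0    1    1    2    2    2    3
LCS length = dp[6][6] = 3

3


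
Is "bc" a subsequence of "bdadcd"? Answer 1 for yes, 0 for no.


Check if "bc" is a subsequence of "bdadcd"
Greedy scan:
  Position 0 ('b'): matches sub[0] = 'b'
  Position 1 ('d'): no match needed
  Position 2 ('a'): no match needed
  Position 3 ('d'): no match needed
  Position 4 ('c'): matches sub[1] = 'c'
  Position 5 ('d'): no match needed
All 2 characters matched => is a subsequence

1


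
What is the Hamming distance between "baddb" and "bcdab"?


Comparing "baddb" and "bcdab" position by position:
  Position 0: 'b' vs 'b' => same
  Position 1: 'a' vs 'c' => differ
  Position 2: 'd' vs 'd' => same
  Position 3: 'd' vs 'a' => differ
  Position 4: 'b' vs 'b' => same
Total differences (Hamming distance): 2

2


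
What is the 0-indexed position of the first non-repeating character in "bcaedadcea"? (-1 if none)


Input: bcaedadcea
Character frequencies:
  'a': 3
  'b': 1
  'c': 2
  'd': 2
  'e': 2
Scanning left to right for freq == 1:
  Position 0 ('b'): unique! => answer = 0

0


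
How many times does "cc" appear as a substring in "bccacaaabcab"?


Searching for "cc" in "bccacaaabcab"
Scanning each position:
  Position 0: "bc" => no
  Position 1: "cc" => MATCH
  Position 2: "ca" => no
  Position 3: "ac" => no
  Position 4: "ca" => no
  Position 5: "aa" => no
  Position 6: "aa" => no
  Position 7: "ab" => no
  Position 8: "bc" => no
  Position 9: "ca" => no
  Position 10: "ab" => no
Total occurrences: 1

1


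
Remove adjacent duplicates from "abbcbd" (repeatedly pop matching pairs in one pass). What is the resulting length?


Input: abbcbd
Stack-based adjacent duplicate removal:
  Read 'a': push. Stack: a
  Read 'b': push. Stack: ab
  Read 'b': matches stack top 'b' => pop. Stack: a
  Read 'c': push. Stack: ac
  Read 'b': push. Stack: acb
  Read 'd': push. Stack: acbd
Final stack: "acbd" (length 4)

4


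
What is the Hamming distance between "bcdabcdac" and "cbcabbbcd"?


Comparing "bcdabcdac" and "cbcabbbcd" position by position:
  Position 0: 'b' vs 'c' => differ
  Position 1: 'c' vs 'b' => differ
  Position 2: 'd' vs 'c' => differ
  Position 3: 'a' vs 'a' => same
  Position 4: 'b' vs 'b' => same
  Position 5: 'c' vs 'b' => differ
  Position 6: 'd' vs 'b' => differ
  Position 7: 'a' vs 'c' => differ
  Position 8: 'c' vs 'd' => differ
Total differences (Hamming distance): 7

7


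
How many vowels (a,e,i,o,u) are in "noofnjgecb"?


Input: noofnjgecb
Checking each character:
  'n' at position 0: consonant
  'o' at position 1: vowel (running total: 1)
  'o' at position 2: vowel (running total: 2)
  'f' at position 3: consonant
  'n' at position 4: consonant
  'j' at position 5: consonant
  'g' at position 6: consonant
  'e' at position 7: vowel (running total: 3)
  'c' at position 8: consonant
  'b' at position 9: consonant
Total vowels: 3

3


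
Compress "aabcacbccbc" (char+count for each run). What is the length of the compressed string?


Input: aabcacbccbc
Runs:
  'a' x 2 => "a2"
  'b' x 1 => "b1"
  'c' x 1 => "c1"
  'a' x 1 => "a1"
  'c' x 1 => "c1"
  'b' x 1 => "b1"
  'c' x 2 => "c2"
  'b' x 1 => "b1"
  'c' x 1 => "c1"
Compressed: "a2b1c1a1c1b1c2b1c1"
Compressed length: 18

18


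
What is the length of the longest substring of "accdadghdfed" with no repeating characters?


Input: "accdadghdfed"
Sliding window (track last position of each char):
  Position 0 ('a'): window [0,0] length 1 -- new best
  Position 1 ('c'): window [0,1] length 2 -- new best
  Position 2 ('c'): repeat (last at 1), move window start to 2
  Position 2 ('c'): window [2,2] length 1
  Position 3 ('d'): window [2,3] length 2
  Position 4 ('a'): window [2,4] length 3 -- new best
  Position 5 ('d'): repeat (last at 3), move window start to 4
  Position 5 ('d'): window [4,5] length 2
  Position 6 ('g'): window [4,6] length 3
  Position 7 ('h'): window [4,7] length 4 -- new best
  Position 8 ('d'): repeat (last at 5), move window start to 6
  Position 8 ('d'): window [6,8] length 3
  Position 9 ('f'): window [6,9] length 4
  Position 10 ('e'): window [6,10] length 5 -- new best
  Position 11 ('d'): repeat (last at 8), move window start to 9
  Position 11 ('d'): window [9,11] length 3
Longest substring with no repeats: "ghdfe" with length 5

5


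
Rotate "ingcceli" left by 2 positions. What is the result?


Input: "ingcceli", rotate left by 2
First 2 characters: "in"
Remaining characters: "gcceli"
Concatenate remaining + first: "gcceli" + "in" = "gcceliin"

gcceliin


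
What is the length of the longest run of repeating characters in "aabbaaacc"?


Input: "aabbaaacc"
Scanning for longest run:
  Position 1 ('a'): continues run of 'a', length=2
  Position 2 ('b'): new char, reset run to 1
  Position 3 ('b'): continues run of 'b', length=2
  Position 4 ('a'): new char, reset run to 1
  Position 5 ('a'): continues run of 'a', length=2
  Position 6 ('a'): continues run of 'a', length=3
  Position 7 ('c'): new char, reset run to 1
  Position 8 ('c'): continues run of 'c', length=2
Longest run: 'a' with length 3

3


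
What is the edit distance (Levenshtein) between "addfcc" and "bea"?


Computing edit distance: "addfcc" -> "bea"
DP table:
           b    e    a
      0    1    2    3
  a   1    1    2    2
  d   2    2    2    3
  d   3    3    3    3
  f   4    4    4    4
  c   5    5    5    5
  c   6    6    6    6
Edit distance = dp[6][3] = 6

6


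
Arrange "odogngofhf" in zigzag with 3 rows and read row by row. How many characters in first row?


Zigzag "odogngofhf" into 3 rows:
Placing characters:
  'o' => row 0
  'd' => row 1
  'o' => row 2
  'g' => row 1
  'n' => row 0
  'g' => row 1
  'o' => row 2
  'f' => row 1
  'h' => row 0
  'f' => row 1
Rows:
  Row 0: "onh"
  Row 1: "dggff"
  Row 2: "oo"
First row length: 3

3


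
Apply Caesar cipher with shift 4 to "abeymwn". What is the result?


Caesar cipher: shift "abeymwn" by 4
  'a' (pos 0) + 4 = pos 4 = 'e'
  'b' (pos 1) + 4 = pos 5 = 'f'
  'e' (pos 4) + 4 = pos 8 = 'i'
  'y' (pos 24) + 4 = pos 2 = 'c'
  'm' (pos 12) + 4 = pos 16 = 'q'
  'w' (pos 22) + 4 = pos 0 = 'a'
  'n' (pos 13) + 4 = pos 17 = 'r'
Result: eficqar

eficqar


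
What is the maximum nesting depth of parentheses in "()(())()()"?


Input: "()(())()()"
Tracking depth:
  Position 0 '(': depth becomes 1
  Position 1 ')': depth becomes 0
  Position 2 '(': depth becomes 1
  Position 3 '(': depth becomes 2
  Position 4 ')': depth becomes 1
  Position 5 ')': depth becomes 0
  Position 6 '(': depth becomes 1
  Position 7 ')': depth becomes 0
  Position 8 '(': depth becomes 1
  Position 9 ')': depth becomes 0
Maximum depth reached: 2

2


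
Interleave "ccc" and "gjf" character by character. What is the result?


Interleaving "ccc" and "gjf":
  Position 0: 'c' from first, 'g' from second => "cg"
  Position 1: 'c' from first, 'j' from second => "cj"
  Position 2: 'c' from first, 'f' from second => "cf"
Result: cgcjcf

cgcjcf


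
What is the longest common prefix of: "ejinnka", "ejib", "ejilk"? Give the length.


Words: ejinnka, ejib, ejilk
  Position 0: all 'e' => match
  Position 1: all 'j' => match
  Position 2: all 'i' => match
  Position 3: ('n', 'b', 'l') => mismatch, stop
LCP = "eji" (length 3)

3


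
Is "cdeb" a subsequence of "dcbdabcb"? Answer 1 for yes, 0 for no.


Check if "cdeb" is a subsequence of "dcbdabcb"
Greedy scan:
  Position 0 ('d'): no match needed
  Position 1 ('c'): matches sub[0] = 'c'
  Position 2 ('b'): no match needed
  Position 3 ('d'): matches sub[1] = 'd'
  Position 4 ('a'): no match needed
  Position 5 ('b'): no match needed
  Position 6 ('c'): no match needed
  Position 7 ('b'): no match needed
Only matched 2/4 characters => not a subsequence

0


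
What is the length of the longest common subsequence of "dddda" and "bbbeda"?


LCS of "dddda" and "bbbeda"
DP table:
           b    b    b    e    d    a
      0    0    0    0    0    0    0
  d   0    0    0    0    0    1    1
  d   0    0    0    0    0    1    1
  d   0    0    0    0    0    1    1
  d   0    0    0    0    0    1    1
  a   0    0    0    0    0    1    2
LCS length = dp[5][6] = 2

2


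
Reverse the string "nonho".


Input: nonho
Reading characters right to left:
  Position 4: 'o'
  Position 3: 'h'
  Position 2: 'n'
  Position 1: 'o'
  Position 0: 'n'
Reversed: ohnon

ohnon


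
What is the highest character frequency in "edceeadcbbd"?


Input: edceeadcbbd
Character counts:
  'a': 1
  'b': 2
  'c': 2
  'd': 3
  'e': 3
Maximum frequency: 3

3


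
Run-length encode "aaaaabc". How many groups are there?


Input: aaaaabc
Scanning for consecutive runs:
  Group 1: 'a' x 5 (positions 0-4)
  Group 2: 'b' x 1 (positions 5-5)
  Group 3: 'c' x 1 (positions 6-6)
Total groups: 3

3


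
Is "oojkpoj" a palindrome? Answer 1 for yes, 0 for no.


Input: oojkpoj
Reversed: jopkjoo
  Compare pos 0 ('o') with pos 6 ('j'): MISMATCH
  Compare pos 1 ('o') with pos 5 ('o'): match
  Compare pos 2 ('j') with pos 4 ('p'): MISMATCH
Result: not a palindrome

0
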